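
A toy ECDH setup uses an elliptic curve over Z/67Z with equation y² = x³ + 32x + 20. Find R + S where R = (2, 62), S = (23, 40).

(63, 37)

(2, 62) + (23, 40). λ = (40 - 62)/(23 - 2) ≡ 45/21 mod 67. 21⁻¹ ≡ 16 (mod 67) since 21·16 = 336 ≡ 1, so λ ≡ 50.
  x = λ² - 2 - 23 = 2500 - 25 ≡ 63; y = λ·(2 - 63) - 62 ≡ 37. → (63, 37)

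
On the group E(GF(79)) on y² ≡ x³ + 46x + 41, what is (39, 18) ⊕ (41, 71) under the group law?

(39, 18) + (41, 71). λ = (71 - 18)/(41 - 39) ≡ 53/2 mod 79. 2⁻¹ ≡ 40 (mod 79) since 2·40 = 80 ≡ 1, so λ ≡ 66.
  x = λ² - 39 - 41 = 4356 - 80 ≡ 10; y = λ·(39 - 10) - 18 ≡ 0. → (10, 0)

(10, 0)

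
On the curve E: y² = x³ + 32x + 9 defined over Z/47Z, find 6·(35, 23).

Write P = (35, 23).
Repeated addition: build up to 6P.
2P: tangent at (35, 23): λ = (3·35² + 32)/(2·23) ≡ 41/46. 46⁻¹ ≡ 46 (mod 47) since 46·46 = 2116 ≡ 1, so λ ≡ 41·46 ≡ 6.
  x = λ² - 35 - 35 = 36 - 70 ≡ 13; y = λ·(35 - 13) - 23 ≡ 15. → (13, 15)
3P: (13, 15) + (35, 23). λ = (23 - 15)/(35 - 13) ≡ 8/22 mod 47. 22⁻¹ ≡ 15 (mod 47) since 22·15 = 330 ≡ 1, so λ ≡ 26.
  x = λ² - 13 - 35 = 676 - 48 ≡ 17; y = λ·(13 - 17) - 15 ≡ 22. → (17, 22)
4P: (17, 22) + (35, 23). λ = (23 - 22)/(35 - 17) ≡ 1/18 mod 47. 18⁻¹ ≡ 34 (mod 47) since 18·34 = 612 ≡ 1, so λ ≡ 34.
  x = λ² - 17 - 35 = 1156 - 52 ≡ 23; y = λ·(17 - 23) - 22 ≡ 9. → (23, 9)
5P: (23, 9) + (35, 23). λ = (23 - 9)/(35 - 23) ≡ 14/12 mod 47. 12⁻¹ ≡ 4 (mod 47), so λ ≡ 9.
  x = λ² - 23 - 35 = 81 - 58 ≡ 23; y = λ·(23 - 23) - 9 ≡ 38. → (23, 38)
6P: (23, 38) + (35, 23). λ = (23 - 38)/(35 - 23) ≡ 32/12 mod 47. 12⁻¹ ≡ 4 (mod 47), so λ ≡ 34.
  x = λ² - 23 - 35 = 1156 - 58 ≡ 17; y = λ·(23 - 17) - 38 ≡ 25. → (17, 25)

(17, 25)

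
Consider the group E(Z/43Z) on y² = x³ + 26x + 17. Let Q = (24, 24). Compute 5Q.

Double-and-add on 5 = (101)₂. Start with Q = (24, 24) for the leading 1-bit.
double: tangent at (24, 24): λ = (3·24² + 26)/(2·24) ≡ 34/5. 5⁻¹ ≡ 26 (mod 43), so λ ≡ 34·26 ≡ 24.
  x = λ² - 24 - 24 = 576 - 48 ≡ 12; y = λ·(24 - 12) - 24 ≡ 6. → (12, 6)
double: tangent at (12, 6): λ = (3·12² + 26)/(2·6) ≡ 28/12. 12⁻¹ ≡ 18 (mod 43), so λ ≡ 28·18 ≡ 31.
  x = λ² - 12 - 12 = 961 - 24 ≡ 34; y = λ·(12 - 34) - 6 ≡ 0. → (34, 0)
add Q: (34, 0) + (24, 24). λ = (24 - 0)/(24 - 34) ≡ 24/33 mod 43. 33⁻¹ ≡ 30 (mod 43) since 33·30 = 990 ≡ 1, so λ ≡ 32.
  x = λ² - 34 - 24 = 1024 - 58 ≡ 20; y = λ·(34 - 20) - 0 ≡ 18. → (20, 18)

(20, 18)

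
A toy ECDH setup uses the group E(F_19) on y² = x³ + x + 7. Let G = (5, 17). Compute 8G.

Double-and-add on 8 = (1000)₂. Start with G = (5, 17) for the leading 1-bit.
double: tangent at (5, 17): λ = (3·5² + 1)/(2·17) ≡ 0/15. 15⁻¹ ≡ 14 (mod 19) since 15·14 = 210 ≡ 1, so λ ≡ 0·14 ≡ 0.
  x = λ² - 5 - 5 = 0 - 10 ≡ 9; y = λ·(5 - 9) - 17 ≡ 2. → (9, 2)
double: tangent at (9, 2): λ = (3·9² + 1)/(2·2) ≡ 16/4. 4⁻¹ ≡ 5 (mod 19), so λ ≡ 16·5 ≡ 4.
  x = λ² - 9 - 9 = 16 - 18 ≡ 17; y = λ·(9 - 17) - 2 ≡ 4. → (17, 4)
double: tangent at (17, 4): λ = (3·17² + 1)/(2·4) ≡ 13/8. 8⁻¹ ≡ 12 (mod 19), so λ ≡ 13·12 ≡ 4.
  x = λ² - 17 - 17 = 16 - 34 ≡ 1; y = λ·(17 - 1) - 4 ≡ 3. → (1, 3)

(1, 3)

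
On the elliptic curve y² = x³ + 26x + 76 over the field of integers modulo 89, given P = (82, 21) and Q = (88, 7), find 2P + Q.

(25, 81)

First 2P:
Repeated addition: build up to 2P.
2P: tangent at (82, 21): λ = (3·82² + 26)/(2·21) ≡ 84/42. 42⁻¹ ≡ 53 (mod 89), so λ ≡ 84·53 ≡ 2.
  x = λ² - 82 - 82 = 4 - 164 ≡ 18; y = λ·(82 - 18) - 21 ≡ 18. → (18, 18)
2P = (18, 18).
Finally 2P + Q:
(18, 18) + (88, 7). λ = (7 - 18)/(88 - 18) ≡ 78/70 mod 89. 70⁻¹ ≡ 14 (mod 89) since 70·14 = 980 ≡ 1, so λ ≡ 24.
  x = λ² - 18 - 88 = 576 - 106 ≡ 25; y = λ·(18 - 25) - 18 ≡ 81. → (25, 81)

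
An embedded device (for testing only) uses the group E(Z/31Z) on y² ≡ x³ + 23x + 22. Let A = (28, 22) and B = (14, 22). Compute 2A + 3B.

(13, 10)

First 2A:
Repeated addition: build up to 2A.
2A: tangent at (28, 22): λ = (3·28² + 23)/(2·22) ≡ 19/13. 13⁻¹ ≡ 12 (mod 31) since 13·12 = 156 ≡ 1, so λ ≡ 19·12 ≡ 11.
  x = λ² - 28 - 28 = 121 - 56 ≡ 3; y = λ·(28 - 3) - 22 ≡ 5. → (3, 5)
2A = (3, 5).
Next 3B:
Repeated addition: build up to 3B.
2B: tangent at (14, 22): λ = (3·14² + 23)/(2·22) ≡ 22/13. 13⁻¹ ≡ 12 (mod 31), so λ ≡ 22·12 ≡ 16.
  x = λ² - 14 - 14 = 256 - 28 ≡ 11; y = λ·(14 - 11) - 22 ≡ 26. → (11, 26)
3B: (11, 26) + (14, 22). λ = (22 - 26)/(14 - 11) ≡ 27/3 mod 31. 3⁻¹ ≡ 21 (mod 31), so λ ≡ 9.
  x = λ² - 11 - 14 = 81 - 25 ≡ 25; y = λ·(11 - 25) - 26 ≡ 3. → (25, 3)
3B = (25, 3).
Finally 2A + 3B:
(3, 5) + (25, 3). λ = (3 - 5)/(25 - 3) ≡ 29/22 mod 31. 22⁻¹ ≡ 24 (mod 31), so λ ≡ 14.
  x = λ² - 3 - 25 = 196 - 28 ≡ 13; y = λ·(3 - 13) - 5 ≡ 10. → (13, 10)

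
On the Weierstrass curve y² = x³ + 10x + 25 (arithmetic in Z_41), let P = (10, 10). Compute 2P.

(5, 6)

tangent at (10, 10): λ = (3·10² + 10)/(2·10) ≡ 23/20. 20⁻¹ ≡ 39 (mod 41) since 20·39 = 780 ≡ 1, so λ ≡ 23·39 ≡ 36.
  x = λ² - 10 - 10 = 1296 - 20 ≡ 5; y = λ·(10 - 5) - 10 ≡ 6. → (5, 6)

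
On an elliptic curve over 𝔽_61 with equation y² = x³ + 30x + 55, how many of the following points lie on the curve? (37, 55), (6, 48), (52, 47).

0

(37, 55): 55² ≡ 36, rhs ≡ 29 → off.
(6, 48): 48² ≡ 47, rhs ≡ 24 → off.
(52, 47): 47² ≡ 13, rhs ≡ 32 → off.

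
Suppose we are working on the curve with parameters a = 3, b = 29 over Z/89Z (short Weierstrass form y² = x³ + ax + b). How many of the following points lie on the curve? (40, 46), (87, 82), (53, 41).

(40, 46): 46² ≡ 69, rhs ≡ 69 → on.
(87, 82): 82² ≡ 49, rhs ≡ 15 → off.
(53, 41): 41² ≡ 79, rhs ≡ 79 → on.

2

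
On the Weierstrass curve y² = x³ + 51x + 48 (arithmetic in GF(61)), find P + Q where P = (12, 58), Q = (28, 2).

(18, 24)

(12, 58) + (28, 2). λ = (2 - 58)/(28 - 12) ≡ 5/16 mod 61. 16⁻¹ ≡ 42 (mod 61) since 16·42 = 672 ≡ 1, so λ ≡ 27.
  x = λ² - 12 - 28 = 729 - 40 ≡ 18; y = λ·(12 - 18) - 58 ≡ 24. → (18, 24)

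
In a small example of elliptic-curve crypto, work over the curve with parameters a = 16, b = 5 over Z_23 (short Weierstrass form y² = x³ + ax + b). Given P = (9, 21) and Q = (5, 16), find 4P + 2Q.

(15, 20)

First 4P:
Double-and-add on 4 = (100)₂. Start with P = (9, 21) for the leading 1-bit.
double: tangent at (9, 21): λ = (3·9² + 16)/(2·21) ≡ 6/19. 19⁻¹ ≡ 17 (mod 23) since 19·17 = 323 ≡ 1, so λ ≡ 6·17 ≡ 10.
  x = λ² - 9 - 9 = 100 - 18 ≡ 13; y = λ·(9 - 13) - 21 ≡ 8. → (13, 8)
double: tangent at (13, 8): λ = (3·13² + 16)/(2·8) ≡ 17/16. 16⁻¹ ≡ 13 (mod 23), so λ ≡ 17·13 ≡ 14.
  x = λ² - 13 - 13 = 196 - 26 ≡ 9; y = λ·(13 - 9) - 8 ≡ 2. → (9, 2)
4P = (9, 2).
Next 2Q:
Repeated addition: build up to 2Q.
2Q: tangent at (5, 16): λ = (3·5² + 16)/(2·16) ≡ 22/9. 9⁻¹ ≡ 18 (mod 23), so λ ≡ 22·18 ≡ 5.
  x = λ² - 5 - 5 = 25 - 10 ≡ 15; y = λ·(5 - 15) - 16 ≡ 3. → (15, 3)
2Q = (15, 3).
Finally 4P + 2Q:
(9, 2) + (15, 3). λ = (3 - 2)/(15 - 9) ≡ 1/6 mod 23. 6⁻¹ ≡ 4 (mod 23), so λ ≡ 4.
  x = λ² - 9 - 15 = 16 - 24 ≡ 15; y = λ·(9 - 15) - 2 ≡ 20. → (15, 20)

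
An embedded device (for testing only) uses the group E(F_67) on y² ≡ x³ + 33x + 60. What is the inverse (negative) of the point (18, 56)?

(18, 11)

-(18, 56) = (18, -56 mod 67) = (18, 11).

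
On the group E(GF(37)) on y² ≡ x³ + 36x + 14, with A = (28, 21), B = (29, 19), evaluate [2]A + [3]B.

O

First 2A:
Repeated addition: build up to 2A.
2A: tangent at (28, 21): λ = (3·28² + 36)/(2·21) ≡ 20/5. 5⁻¹ ≡ 15 (mod 37), so λ ≡ 20·15 ≡ 4.
  x = λ² - 28 - 28 = 16 - 56 ≡ 34; y = λ·(28 - 34) - 21 ≡ 29. → (34, 29)
2A = (34, 29).
Next 3B:
Repeated addition: build up to 3B.
2B: tangent at (29, 19): λ = (3·29² + 36)/(2·19) ≡ 6/1. 1⁻¹ ≡ 1 (mod 37), so λ ≡ 6·1 ≡ 6.
  x = λ² - 29 - 29 = 36 - 58 ≡ 15; y = λ·(29 - 15) - 19 ≡ 28. → (15, 28)
3B: (15, 28) + (29, 19). λ = (19 - 28)/(29 - 15) ≡ 28/14 mod 37. 14⁻¹ ≡ 8 (mod 37) since 14·8 = 112 ≡ 1, so λ ≡ 2.
  x = λ² - 15 - 29 = 4 - 44 ≡ 34; y = λ·(15 - 34) - 28 ≡ 8. → (34, 8)
3B = (34, 8).
Finally 2A + 3B:
(34, 29) + (34, 8): same x and y₁ ≡ -y₂, so the sum is 𝒪.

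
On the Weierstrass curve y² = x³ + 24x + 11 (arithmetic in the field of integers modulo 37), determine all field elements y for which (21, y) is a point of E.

x³ + 24x + 11 = 9776 ≡ 8 (mod 37).
8 is a non-residue mod 37; no y exists.

none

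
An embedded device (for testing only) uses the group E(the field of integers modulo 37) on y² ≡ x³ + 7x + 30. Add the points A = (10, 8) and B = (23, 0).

(10, 8) + (23, 0). λ = (0 - 8)/(23 - 10) ≡ 29/13 mod 37. 13⁻¹ ≡ 20 (mod 37), so λ ≡ 25.
  x = λ² - 10 - 23 = 625 - 33 ≡ 0; y = λ·(10 - 0) - 8 ≡ 20. → (0, 20)

(0, 20)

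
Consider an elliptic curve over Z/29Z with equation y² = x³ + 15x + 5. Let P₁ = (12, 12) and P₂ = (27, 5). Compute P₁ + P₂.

(12, 17)

(12, 12) + (27, 5). λ = (5 - 12)/(27 - 12) ≡ 22/15 mod 29. 15⁻¹ ≡ 2 (mod 29), so λ ≡ 15.
  x = λ² - 12 - 27 = 225 - 39 ≡ 12; y = λ·(12 - 12) - 12 ≡ 17. → (12, 17)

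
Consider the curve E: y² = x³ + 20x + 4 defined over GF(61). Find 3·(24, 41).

Write P = (24, 41).
Repeated addition: build up to 3P.
2P: tangent at (24, 41): λ = (3·24² + 20)/(2·41) ≡ 40/21. 21⁻¹ ≡ 32 (mod 61), so λ ≡ 40·32 ≡ 60.
  x = λ² - 24 - 24 = 3600 - 48 ≡ 14; y = λ·(24 - 14) - 41 ≡ 10. → (14, 10)
3P: (14, 10) + (24, 41). λ = (41 - 10)/(24 - 14) ≡ 31/10 mod 61. 10⁻¹ ≡ 55 (mod 61), so λ ≡ 58.
  x = λ² - 14 - 24 = 3364 - 38 ≡ 32; y = λ·(14 - 32) - 10 ≡ 44. → (32, 44)

(32, 44)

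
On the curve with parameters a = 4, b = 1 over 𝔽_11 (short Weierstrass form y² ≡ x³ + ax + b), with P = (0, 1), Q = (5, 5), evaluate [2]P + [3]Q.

First 2P:
Repeated addition: build up to 2P.
2P: tangent at (0, 1): λ = (3·0² + 4)/(2·1) ≡ 4/2. 2⁻¹ ≡ 6 (mod 11), so λ ≡ 4·6 ≡ 2.
  x = λ² - 0 - 0 = 4 - 0 ≡ 4; y = λ·(0 - 4) - 1 ≡ 2. → (4, 2)
2P = (4, 2).
Next 3Q:
Repeated addition: build up to 3Q.
2Q: tangent at (5, 5): λ = (3·5² + 4)/(2·5) ≡ 2/10. 10⁻¹ ≡ 10 (mod 11), so λ ≡ 2·10 ≡ 9.
  x = λ² - 5 - 5 = 81 - 10 ≡ 5; y = λ·(5 - 5) - 5 ≡ 6. → (5, 6)
3Q: (5, 6) + (5, 5): same x and y₁ ≡ -y₂, so the sum is the point at infinity.
3Q = the point at infinity.
Finally 2P + 3Q:
(4, 2) + the point at infinity = (4, 2) (identity).

(4, 2)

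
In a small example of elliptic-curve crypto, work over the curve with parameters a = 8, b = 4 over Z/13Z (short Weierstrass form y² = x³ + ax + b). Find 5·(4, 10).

(4, 3)

Write Q = (4, 10).
Double-and-add on 5 = (101)₂. Start with Q = (4, 10) for the leading 1-bit.
double: tangent at (4, 10): λ = (3·4² + 8)/(2·10) ≡ 4/7. 7⁻¹ ≡ 2 (mod 13) since 7·2 = 14 ≡ 1, so λ ≡ 4·2 ≡ 8.
  x = λ² - 4 - 4 = 64 - 8 ≡ 4; y = λ·(4 - 4) - 10 ≡ 3. → (4, 3)
double: tangent at (4, 3): λ = (3·4² + 8)/(2·3) ≡ 4/6. 6⁻¹ ≡ 11 (mod 13), so λ ≡ 4·11 ≡ 5.
  x = λ² - 4 - 4 = 25 - 8 ≡ 4; y = λ·(4 - 4) - 3 ≡ 10. → (4, 10)
add Q: tangent at (4, 10): λ = (3·4² + 8)/(2·10) ≡ 4/7. 7⁻¹ ≡ 2 (mod 13), so λ ≡ 4·2 ≡ 8.
  x = λ² - 4 - 4 = 64 - 8 ≡ 4; y = λ·(4 - 4) - 10 ≡ 3. → (4, 3)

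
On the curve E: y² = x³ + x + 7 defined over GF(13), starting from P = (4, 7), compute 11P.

(1, 3)

Repeated addition: build up to 11P.
2P: tangent at (4, 7): λ = (3·4² + 1)/(2·7) ≡ 10/1. 1⁻¹ ≡ 1 (mod 13) since 1·1 = 1 ≡ 1, so λ ≡ 10·1 ≡ 10.
  x = λ² - 4 - 4 = 100 - 8 ≡ 1; y = λ·(4 - 1) - 7 ≡ 10. → (1, 10)
3P: (1, 10) + (4, 7). λ = (7 - 10)/(4 - 1) ≡ 10/3 mod 13. 3⁻¹ ≡ 9 (mod 13), so λ ≡ 12.
  x = λ² - 1 - 4 = 144 - 5 ≡ 9; y = λ·(1 - 9) - 10 ≡ 11. → (9, 11)
4P: (9, 11) + (4, 7). λ = (7 - 11)/(4 - 9) ≡ 9/8 mod 13. 8⁻¹ ≡ 5 (mod 13), so λ ≡ 6.
  x = λ² - 9 - 4 = 36 - 13 ≡ 10; y = λ·(9 - 10) - 11 ≡ 9. → (10, 9)
5P: (10, 9) + (4, 7). λ = (7 - 9)/(4 - 10) ≡ 11/7 mod 13. 7⁻¹ ≡ 2 (mod 13), so λ ≡ 9.
  x = λ² - 10 - 4 = 81 - 14 ≡ 2; y = λ·(10 - 2) - 9 ≡ 11. → (2, 11)
6P: (2, 11) + (4, 7). λ = (7 - 11)/(4 - 2) ≡ 9/2 mod 13. 2⁻¹ ≡ 7 (mod 13), so λ ≡ 11.
  x = λ² - 2 - 4 = 121 - 6 ≡ 11; y = λ·(2 - 11) - 11 ≡ 7. → (11, 7)
7P: (11, 7) + (4, 7). λ = (7 - 7)/(4 - 11) ≡ 0/6 mod 13. 6⁻¹ ≡ 11 (mod 13), so λ ≡ 0.
  x = λ² - 11 - 4 = 0 - 15 ≡ 11; y = λ·(11 - 11) - 7 ≡ 6. → (11, 6)
8P: (11, 6) + (4, 7). λ = (7 - 6)/(4 - 11) ≡ 1/6 mod 13. 6⁻¹ ≡ 11 (mod 13) since 6·11 = 66 ≡ 1, so λ ≡ 11.
  x = λ² - 11 - 4 = 121 - 15 ≡ 2; y = λ·(11 - 2) - 6 ≡ 2. → (2, 2)
9P: (2, 2) + (4, 7). λ = (7 - 2)/(4 - 2) ≡ 5/2 mod 13. 2⁻¹ ≡ 7 (mod 13) since 2·7 = 14 ≡ 1, so λ ≡ 9.
  x = λ² - 2 - 4 = 81 - 6 ≡ 10; y = λ·(2 - 10) - 2 ≡ 4. → (10, 4)
10P: (10, 4) + (4, 7). λ = (7 - 4)/(4 - 10) ≡ 3/7 mod 13. 7⁻¹ ≡ 2 (mod 13) since 7·2 = 14 ≡ 1, so λ ≡ 6.
  x = λ² - 10 - 4 = 36 - 14 ≡ 9; y = λ·(10 - 9) - 4 ≡ 2. → (9, 2)
11P: (9, 2) + (4, 7). λ = (7 - 2)/(4 - 9) ≡ 5/8 mod 13. 8⁻¹ ≡ 5 (mod 13) since 8·5 = 40 ≡ 1, so λ ≡ 12.
  x = λ² - 9 - 4 = 144 - 13 ≡ 1; y = λ·(9 - 1) - 2 ≡ 3. → (1, 3)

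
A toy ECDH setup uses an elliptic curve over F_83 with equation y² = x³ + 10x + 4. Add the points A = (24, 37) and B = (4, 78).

(37, 27)

(24, 37) + (4, 78). λ = (78 - 37)/(4 - 24) ≡ 41/63 mod 83. 63⁻¹ ≡ 29 (mod 83), so λ ≡ 27.
  x = λ² - 24 - 4 = 729 - 28 ≡ 37; y = λ·(24 - 37) - 37 ≡ 27. → (37, 27)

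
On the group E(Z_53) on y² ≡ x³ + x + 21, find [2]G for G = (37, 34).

(31, 51)

tangent at (37, 34): λ = (3·37² + 1)/(2·34) ≡ 27/15. 15⁻¹ ≡ 46 (mod 53) since 15·46 = 690 ≡ 1, so λ ≡ 27·46 ≡ 23.
  x = λ² - 37 - 37 = 529 - 74 ≡ 31; y = λ·(37 - 31) - 34 ≡ 51. → (31, 51)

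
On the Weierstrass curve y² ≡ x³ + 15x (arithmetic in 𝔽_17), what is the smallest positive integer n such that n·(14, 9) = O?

2P: tangent at (14, 9): λ = (3·14² + 15)/(2·9) ≡ 8/1. 1⁻¹ ≡ 1 (mod 17), so λ ≡ 8·1 ≡ 8.
  x = λ² - 14 - 14 = 64 - 28 ≡ 2; y = λ·(14 - 2) - 9 ≡ 2. → (2, 2)
3P: (2, 2) + (14, 9). λ = (9 - 2)/(14 - 2) ≡ 7/12 mod 17. 12⁻¹ ≡ 10 (mod 17), so λ ≡ 2.
  x = λ² - 2 - 14 = 4 - 16 ≡ 5; y = λ·(2 - 5) - 2 ≡ 9. → (5, 9)
4P: (5, 9) + (14, 9). λ = (9 - 9)/(14 - 5) ≡ 0/9 mod 17. 9⁻¹ ≡ 2 (mod 17), so λ ≡ 0.
  x = λ² - 5 - 14 = 0 - 19 ≡ 15; y = λ·(5 - 15) - 9 ≡ 8. → (15, 8)
5P: (15, 8) + (14, 9). λ = (9 - 8)/(14 - 15) ≡ 1/16 mod 17. 16⁻¹ ≡ 16 (mod 17), so λ ≡ 16.
  x = λ² - 15 - 14 = 256 - 29 ≡ 6; y = λ·(15 - 6) - 8 ≡ 0. → (6, 0)
6P: (6, 0) + (14, 9). λ = (9 - 0)/(14 - 6) ≡ 9/8 mod 17. 8⁻¹ ≡ 15 (mod 17), so λ ≡ 16.
  x = λ² - 6 - 14 = 256 - 20 ≡ 15; y = λ·(6 - 15) - 0 ≡ 9. → (15, 9)
7P: (15, 9) + (14, 9). λ = (9 - 9)/(14 - 15) ≡ 0/16 mod 17. 16⁻¹ ≡ 16 (mod 17) since 16·16 = 256 ≡ 1, so λ ≡ 0.
  x = λ² - 15 - 14 = 0 - 29 ≡ 5; y = λ·(15 - 5) - 9 ≡ 8. → (5, 8)
8P: (5, 8) + (14, 9). λ = (9 - 8)/(14 - 5) ≡ 1/9 mod 17. 9⁻¹ ≡ 2 (mod 17) since 9·2 = 18 ≡ 1, so λ ≡ 2.
  x = λ² - 5 - 14 = 4 - 19 ≡ 2; y = λ·(5 - 2) - 8 ≡ 15. → (2, 15)
9P: (2, 15) + (14, 9). λ = (9 - 15)/(14 - 2) ≡ 11/12 mod 17. 12⁻¹ ≡ 10 (mod 17) since 12·10 = 120 ≡ 1, so λ ≡ 8.
  x = λ² - 2 - 14 = 64 - 16 ≡ 14; y = λ·(2 - 14) - 15 ≡ 8. → (14, 8)
10P: (14, 8) + (14, 9): same x and y₁ ≡ -y₂, so the sum is O.
10P = O, so the order is 10.

10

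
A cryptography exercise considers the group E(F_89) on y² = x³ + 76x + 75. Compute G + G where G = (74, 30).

tangent at (74, 30): λ = (3·74² + 76)/(2·30) ≡ 39/60. 60⁻¹ ≡ 46 (mod 89), so λ ≡ 39·46 ≡ 14.
  x = λ² - 74 - 74 = 196 - 148 ≡ 48; y = λ·(74 - 48) - 30 ≡ 67. → (48, 67)

(48, 67)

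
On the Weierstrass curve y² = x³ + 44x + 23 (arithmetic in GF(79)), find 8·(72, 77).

(70, 2)

Write G = (72, 77).
Repeated addition: build up to 8G.
2G: tangent at (72, 77): λ = (3·72² + 44)/(2·77) ≡ 33/75. 75⁻¹ ≡ 59 (mod 79), so λ ≡ 33·59 ≡ 51.
  x = λ² - 72 - 72 = 2601 - 144 ≡ 8; y = λ·(72 - 8) - 77 ≡ 27. → (8, 27)
3G: (8, 27) + (72, 77). λ = (77 - 27)/(72 - 8) ≡ 50/64 mod 79. 64⁻¹ ≡ 21 (mod 79) since 64·21 = 1344 ≡ 1, so λ ≡ 23.
  x = λ² - 8 - 72 = 529 - 80 ≡ 54; y = λ·(8 - 54) - 27 ≡ 21. → (54, 21)
4G: (54, 21) + (72, 77). λ = (77 - 21)/(72 - 54) ≡ 56/18 mod 79. 18⁻¹ ≡ 22 (mod 79) since 18·22 = 396 ≡ 1, so λ ≡ 47.
  x = λ² - 54 - 72 = 2209 - 126 ≡ 29; y = λ·(54 - 29) - 21 ≡ 48. → (29, 48)
5G: (29, 48) + (72, 77). λ = (77 - 48)/(72 - 29) ≡ 29/43 mod 79. 43⁻¹ ≡ 68 (mod 79), so λ ≡ 76.
  x = λ² - 29 - 72 = 5776 - 101 ≡ 66; y = λ·(29 - 66) - 48 ≡ 63. → (66, 63)
6G: (66, 63) + (72, 77). λ = (77 - 63)/(72 - 66) ≡ 14/6 mod 79. 6⁻¹ ≡ 66 (mod 79), so λ ≡ 55.
  x = λ² - 66 - 72 = 3025 - 138 ≡ 43; y = λ·(66 - 43) - 63 ≡ 17. → (43, 17)
7G: (43, 17) + (72, 77). λ = (77 - 17)/(72 - 43) ≡ 60/29 mod 79. 29⁻¹ ≡ 30 (mod 79) since 29·30 = 870 ≡ 1, so λ ≡ 62.
  x = λ² - 43 - 72 = 3844 - 115 ≡ 16; y = λ·(43 - 16) - 17 ≡ 77. → (16, 77)
8G: (16, 77) + (72, 77). λ = (77 - 77)/(72 - 16) ≡ 0/56 mod 79. 56⁻¹ ≡ 24 (mod 79), so λ ≡ 0.
  x = λ² - 16 - 72 = 0 - 88 ≡ 70; y = λ·(16 - 70) - 77 ≡ 2. → (70, 2)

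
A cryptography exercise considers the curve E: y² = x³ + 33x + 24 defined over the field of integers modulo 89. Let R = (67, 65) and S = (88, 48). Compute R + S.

(67, 65) + (88, 48). λ = (48 - 65)/(88 - 67) ≡ 72/21 mod 89. 21⁻¹ ≡ 17 (mod 89), so λ ≡ 67.
  x = λ² - 67 - 88 = 4489 - 155 ≡ 62; y = λ·(67 - 62) - 65 ≡ 3. → (62, 3)

(62, 3)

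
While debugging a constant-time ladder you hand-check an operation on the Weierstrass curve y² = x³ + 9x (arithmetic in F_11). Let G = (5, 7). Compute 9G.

Repeated addition: build up to 9G.
2G: tangent at (5, 7): λ = (3·5² + 9)/(2·7) ≡ 7/3. 3⁻¹ ≡ 4 (mod 11), so λ ≡ 7·4 ≡ 6.
  x = λ² - 5 - 5 = 36 - 10 ≡ 4; y = λ·(5 - 4) - 7 ≡ 10. → (4, 10)
3G: (4, 10) + (5, 7). λ = (7 - 10)/(5 - 4) ≡ 8/1 mod 11. 1⁻¹ ≡ 1 (mod 11) since 1·1 = 1 ≡ 1, so λ ≡ 8.
  x = λ² - 4 - 5 = 64 - 9 ≡ 0; y = λ·(4 - 0) - 10 ≡ 0. → (0, 0)
4G: (0, 0) + (5, 7). λ = (7 - 0)/(5 - 0) ≡ 7/5 mod 11. 5⁻¹ ≡ 9 (mod 11) since 5·9 = 45 ≡ 1, so λ ≡ 8.
  x = λ² - 0 - 5 = 64 - 5 ≡ 4; y = λ·(0 - 4) - 0 ≡ 1. → (4, 1)
5G: (4, 1) + (5, 7). λ = (7 - 1)/(5 - 4) ≡ 6/1 mod 11. 1⁻¹ ≡ 1 (mod 11), so λ ≡ 6.
  x = λ² - 4 - 5 = 36 - 9 ≡ 5; y = λ·(4 - 5) - 1 ≡ 4. → (5, 4)
6G: (5, 4) + (5, 7): same x and y₁ ≡ -y₂, so the sum is the point at infinity.
7G: the point at infinity + (5, 7) = (5, 7) (identity).
8G: tangent at (5, 7): λ = (3·5² + 9)/(2·7) ≡ 7/3. 3⁻¹ ≡ 4 (mod 11), so λ ≡ 7·4 ≡ 6.
  x = λ² - 5 - 5 = 36 - 10 ≡ 4; y = λ·(5 - 4) - 7 ≡ 10. → (4, 10)
9G: (4, 10) + (5, 7). λ = (7 - 10)/(5 - 4) ≡ 8/1 mod 11. 1⁻¹ ≡ 1 (mod 11) since 1·1 = 1 ≡ 1, so λ ≡ 8.
  x = λ² - 4 - 5 = 64 - 9 ≡ 0; y = λ·(4 - 0) - 10 ≡ 0. → (0, 0)

(0, 0)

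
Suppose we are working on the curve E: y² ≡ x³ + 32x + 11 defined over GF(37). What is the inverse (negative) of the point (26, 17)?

-(26, 17) = (26, -17 mod 37) = (26, 20).

(26, 20)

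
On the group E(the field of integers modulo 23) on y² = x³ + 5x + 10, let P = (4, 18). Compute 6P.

Double-and-add on 6 = (110)₂. Start with P = (4, 18) for the leading 1-bit.
double: tangent at (4, 18): λ = (3·4² + 5)/(2·18) ≡ 7/13. 13⁻¹ ≡ 16 (mod 23) since 13·16 = 208 ≡ 1, so λ ≡ 7·16 ≡ 20.
  x = λ² - 4 - 4 = 400 - 8 ≡ 1; y = λ·(4 - 1) - 18 ≡ 19. → (1, 19)
add P: (1, 19) + (4, 18). λ = (18 - 19)/(4 - 1) ≡ 22/3 mod 23. 3⁻¹ ≡ 8 (mod 23), so λ ≡ 15.
  x = λ² - 1 - 4 = 225 - 5 ≡ 13; y = λ·(1 - 13) - 19 ≡ 8. → (13, 8)
double: tangent at (13, 8): λ = (3·13² + 5)/(2·8) ≡ 6/16. 16⁻¹ ≡ 13 (mod 23), so λ ≡ 6·13 ≡ 9.
  x = λ² - 13 - 13 = 81 - 26 ≡ 9; y = λ·(13 - 9) - 8 ≡ 5. → (9, 5)

(9, 5)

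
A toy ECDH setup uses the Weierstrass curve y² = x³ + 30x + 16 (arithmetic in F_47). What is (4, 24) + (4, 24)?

tangent at (4, 24): λ = (3·4² + 30)/(2·24) ≡ 31/1. 1⁻¹ ≡ 1 (mod 47) since 1·1 = 1 ≡ 1, so λ ≡ 31·1 ≡ 31.
  x = λ² - 4 - 4 = 961 - 8 ≡ 13; y = λ·(4 - 13) - 24 ≡ 26. → (13, 26)

(13, 26)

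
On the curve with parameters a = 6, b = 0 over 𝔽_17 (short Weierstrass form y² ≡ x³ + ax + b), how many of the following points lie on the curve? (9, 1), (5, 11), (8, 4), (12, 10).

(9, 1): 1² ≡ 1, rhs ≡ 1 → on.
(5, 11): 11² ≡ 2, rhs ≡ 2 → on.
(8, 4): 4² ≡ 16, rhs ≡ 16 → on.
(12, 10): 10² ≡ 15, rhs ≡ 15 → on.

4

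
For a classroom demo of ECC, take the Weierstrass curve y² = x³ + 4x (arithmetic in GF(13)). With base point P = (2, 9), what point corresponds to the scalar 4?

O

Repeated addition: build up to 4P.
2P: tangent at (2, 9): λ = (3·2² + 4)/(2·9) ≡ 3/5. 5⁻¹ ≡ 8 (mod 13) since 5·8 = 40 ≡ 1, so λ ≡ 3·8 ≡ 11.
  x = λ² - 2 - 2 = 121 - 4 ≡ 0; y = λ·(2 - 0) - 9 ≡ 0. → (0, 0)
3P: (0, 0) + (2, 9). λ = (9 - 0)/(2 - 0) ≡ 9/2 mod 13. 2⁻¹ ≡ 7 (mod 13), so λ ≡ 11.
  x = λ² - 0 - 2 = 121 - 2 ≡ 2; y = λ·(0 - 2) - 0 ≡ 4. → (2, 4)
4P: (2, 4) + (2, 9): same x and y₁ ≡ -y₂, so the sum is the point at infinity.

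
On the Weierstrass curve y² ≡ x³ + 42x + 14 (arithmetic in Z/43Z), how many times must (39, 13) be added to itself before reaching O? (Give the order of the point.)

5

2P: tangent at (39, 13): λ = (3·39² + 42)/(2·13) ≡ 4/26. 26⁻¹ ≡ 5 (mod 43), so λ ≡ 4·5 ≡ 20.
  x = λ² - 39 - 39 = 400 - 78 ≡ 21; y = λ·(39 - 21) - 13 ≡ 3. → (21, 3)
3P: (21, 3) + (39, 13). λ = (13 - 3)/(39 - 21) ≡ 10/18 mod 43. 18⁻¹ ≡ 12 (mod 43) since 18·12 = 216 ≡ 1, so λ ≡ 34.
  x = λ² - 21 - 39 = 1156 - 60 ≡ 21; y = λ·(21 - 21) - 3 ≡ 40. → (21, 40)
4P: (21, 40) + (39, 13). λ = (13 - 40)/(39 - 21) ≡ 16/18 mod 43. 18⁻¹ ≡ 12 (mod 43), so λ ≡ 20.
  x = λ² - 21 - 39 = 400 - 60 ≡ 39; y = λ·(21 - 39) - 40 ≡ 30. → (39, 30)
5P: (39, 30) + (39, 13): same x and y₁ ≡ -y₂, so the sum is O.
5P = O, so the order is 5.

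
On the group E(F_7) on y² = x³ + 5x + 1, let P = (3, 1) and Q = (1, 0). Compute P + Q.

(5, 5)

(3, 1) + (1, 0). λ = (0 - 1)/(1 - 3) ≡ 6/5 mod 7. 5⁻¹ ≡ 3 (mod 7), so λ ≡ 4.
  x = λ² - 3 - 1 = 16 - 4 ≡ 5; y = λ·(3 - 5) - 1 ≡ 5. → (5, 5)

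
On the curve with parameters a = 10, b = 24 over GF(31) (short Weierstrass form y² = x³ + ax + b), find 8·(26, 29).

Write P = (26, 29).
Repeated addition: build up to 8P.
2P: tangent at (26, 29): λ = (3·26² + 10)/(2·29) ≡ 23/27. 27⁻¹ ≡ 23 (mod 31), so λ ≡ 23·23 ≡ 2.
  x = λ² - 26 - 26 = 4 - 52 ≡ 14; y = λ·(26 - 14) - 29 ≡ 26. → (14, 26)
3P: (14, 26) + (26, 29). λ = (29 - 26)/(26 - 14) ≡ 3/12 mod 31. 12⁻¹ ≡ 13 (mod 31), so λ ≡ 8.
  x = λ² - 14 - 26 = 64 - 40 ≡ 24; y = λ·(14 - 24) - 26 ≡ 18. → (24, 18)
4P: (24, 18) + (26, 29). λ = (29 - 18)/(26 - 24) ≡ 11/2 mod 31. 2⁻¹ ≡ 16 (mod 31) since 2·16 = 32 ≡ 1, so λ ≡ 21.
  x = λ² - 24 - 26 = 441 - 50 ≡ 19; y = λ·(24 - 19) - 18 ≡ 25. → (19, 25)
5P: (19, 25) + (26, 29). λ = (29 - 25)/(26 - 19) ≡ 4/7 mod 31. 7⁻¹ ≡ 9 (mod 31) since 7·9 = 63 ≡ 1, so λ ≡ 5.
  x = λ² - 19 - 26 = 25 - 45 ≡ 11; y = λ·(19 - 11) - 25 ≡ 15. → (11, 15)
6P: (11, 15) + (26, 29). λ = (29 - 15)/(26 - 11) ≡ 14/15 mod 31. 15⁻¹ ≡ 29 (mod 31) since 15·29 = 435 ≡ 1, so λ ≡ 3.
  x = λ² - 11 - 26 = 9 - 37 ≡ 3; y = λ·(11 - 3) - 15 ≡ 9. → (3, 9)
7P: (3, 9) + (26, 29). λ = (29 - 9)/(26 - 3) ≡ 20/23 mod 31. 23⁻¹ ≡ 27 (mod 31) since 23·27 = 621 ≡ 1, so λ ≡ 13.
  x = λ² - 3 - 26 = 169 - 29 ≡ 16; y = λ·(3 - 16) - 9 ≡ 8. → (16, 8)
8P: (16, 8) + (26, 29). λ = (29 - 8)/(26 - 16) ≡ 21/10 mod 31. 10⁻¹ ≡ 28 (mod 31) since 10·28 = 280 ≡ 1, so λ ≡ 30.
  x = λ² - 16 - 26 = 900 - 42 ≡ 21; y = λ·(16 - 21) - 8 ≡ 28. → (21, 28)

(21, 28)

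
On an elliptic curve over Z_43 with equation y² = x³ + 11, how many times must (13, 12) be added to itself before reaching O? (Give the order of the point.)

6

2P: tangent at (13, 12): λ = (3·13² + 0)/(2·12) ≡ 34/24. 24⁻¹ ≡ 9 (mod 43) since 24·9 = 216 ≡ 1, so λ ≡ 34·9 ≡ 5.
  x = λ² - 13 - 13 = 25 - 26 ≡ 42; y = λ·(13 - 42) - 12 ≡ 15. → (42, 15)
3P: (42, 15) + (13, 12). λ = (12 - 15)/(13 - 42) ≡ 40/14 mod 43. 14⁻¹ ≡ 40 (mod 43), so λ ≡ 9.
  x = λ² - 42 - 13 = 81 - 55 ≡ 26; y = λ·(42 - 26) - 15 ≡ 0. → (26, 0)
4P: (26, 0) + (13, 12). λ = (12 - 0)/(13 - 26) ≡ 12/30 mod 43. 30⁻¹ ≡ 33 (mod 43) since 30·33 = 990 ≡ 1, so λ ≡ 9.
  x = λ² - 26 - 13 = 81 - 39 ≡ 42; y = λ·(26 - 42) - 0 ≡ 28. → (42, 28)
5P: (42, 28) + (13, 12). λ = (12 - 28)/(13 - 42) ≡ 27/14 mod 43. 14⁻¹ ≡ 40 (mod 43) since 14·40 = 560 ≡ 1, so λ ≡ 5.
  x = λ² - 42 - 13 = 25 - 55 ≡ 13; y = λ·(42 - 13) - 28 ≡ 31. → (13, 31)
6P: (13, 31) + (13, 12): same x and y₁ ≡ -y₂, so the sum is O.
6P = O, so the order is 6.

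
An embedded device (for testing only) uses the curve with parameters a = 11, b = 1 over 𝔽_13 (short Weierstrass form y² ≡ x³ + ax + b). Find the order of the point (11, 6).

2P: tangent at (11, 6): λ = (3·11² + 11)/(2·6) ≡ 10/12. 12⁻¹ ≡ 12 (mod 13) since 12·12 = 144 ≡ 1, so λ ≡ 10·12 ≡ 3.
  x = λ² - 11 - 11 = 9 - 22 ≡ 0; y = λ·(11 - 0) - 6 ≡ 1. → (0, 1)
3P: (0, 1) + (11, 6). λ = (6 - 1)/(11 - 0) ≡ 5/11 mod 13. 11⁻¹ ≡ 6 (mod 13), so λ ≡ 4.
  x = λ² - 0 - 11 = 16 - 11 ≡ 5; y = λ·(0 - 5) - 1 ≡ 5. → (5, 5)
4P: (5, 5) + (11, 6). λ = (6 - 5)/(11 - 5) ≡ 1/6 mod 13. 6⁻¹ ≡ 11 (mod 13), so λ ≡ 11.
  x = λ² - 5 - 11 = 121 - 16 ≡ 1; y = λ·(5 - 1) - 5 ≡ 0. → (1, 0)
5P: (1, 0) + (11, 6). λ = (6 - 0)/(11 - 1) ≡ 6/10 mod 13. 10⁻¹ ≡ 4 (mod 13), so λ ≡ 11.
  x = λ² - 1 - 11 = 121 - 12 ≡ 5; y = λ·(1 - 5) - 0 ≡ 8. → (5, 8)
6P: (5, 8) + (11, 6). λ = (6 - 8)/(11 - 5) ≡ 11/6 mod 13. 6⁻¹ ≡ 11 (mod 13), so λ ≡ 4.
  x = λ² - 5 - 11 = 16 - 16 ≡ 0; y = λ·(5 - 0) - 8 ≡ 12. → (0, 12)
7P: (0, 12) + (11, 6). λ = (6 - 12)/(11 - 0) ≡ 7/11 mod 13. 11⁻¹ ≡ 6 (mod 13) since 11·6 = 66 ≡ 1, so λ ≡ 3.
  x = λ² - 0 - 11 = 9 - 11 ≡ 11; y = λ·(0 - 11) - 12 ≡ 7. → (11, 7)
8P: (11, 7) + (11, 6): same x and y₁ ≡ -y₂, so the sum is O.
8P = O, so the order is 8.

8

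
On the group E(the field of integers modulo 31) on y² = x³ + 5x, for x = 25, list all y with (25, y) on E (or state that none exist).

x³ + 5x + 0 = 15750 ≡ 2 (mod 31).
Square roots of 2 mod 31: 8 and 23 (since 8² = 64 ≡ 2).

8, 23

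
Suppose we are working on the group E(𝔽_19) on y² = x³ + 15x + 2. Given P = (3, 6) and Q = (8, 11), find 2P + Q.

First 2P:
Repeated addition: build up to 2P.
2P: tangent at (3, 6): λ = (3·3² + 15)/(2·6) ≡ 4/12. 12⁻¹ ≡ 8 (mod 19), so λ ≡ 4·8 ≡ 13.
  x = λ² - 3 - 3 = 169 - 6 ≡ 11; y = λ·(3 - 11) - 6 ≡ 4. → (11, 4)
2P = (11, 4).
Finally 2P + Q:
(11, 4) + (8, 11). λ = (11 - 4)/(8 - 11) ≡ 7/16 mod 19. 16⁻¹ ≡ 6 (mod 19) since 16·6 = 96 ≡ 1, so λ ≡ 4.
  x = λ² - 11 - 8 = 16 - 19 ≡ 16; y = λ·(11 - 16) - 4 ≡ 14. → (16, 14)

(16, 14)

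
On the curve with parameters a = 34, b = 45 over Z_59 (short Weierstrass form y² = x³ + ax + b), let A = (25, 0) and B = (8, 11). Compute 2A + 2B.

First 2A:
Repeated addition: build up to 2A.
2A: (25, 0) + (25, 0): same x and y₁ ≡ -y₂, so the sum is ∞.
2A = ∞.
Next 2B:
Repeated addition: build up to 2B.
2B: tangent at (8, 11): λ = (3·8² + 34)/(2·11) ≡ 49/22. 22⁻¹ ≡ 51 (mod 59) since 22·51 = 1122 ≡ 1, so λ ≡ 49·51 ≡ 21.
  x = λ² - 8 - 8 = 441 - 16 ≡ 12; y = λ·(8 - 12) - 11 ≡ 23. → (12, 23)
2B = (12, 23).
Finally 2A + 2B:
∞ + (12, 23) = (12, 23) (identity).

(12, 23)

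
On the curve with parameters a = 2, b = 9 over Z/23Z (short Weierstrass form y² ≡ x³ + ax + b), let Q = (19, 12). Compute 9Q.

(13, 1)

Double-and-add on 9 = (1001)₂. Start with Q = (19, 12) for the leading 1-bit.
double: tangent at (19, 12): λ = (3·19² + 2)/(2·12) ≡ 4/1. 1⁻¹ ≡ 1 (mod 23), so λ ≡ 4·1 ≡ 4.
  x = λ² - 19 - 19 = 16 - 38 ≡ 1; y = λ·(19 - 1) - 12 ≡ 14. → (1, 14)
double: tangent at (1, 14): λ = (3·1² + 2)/(2·14) ≡ 5/5. 5⁻¹ ≡ 14 (mod 23), so λ ≡ 5·14 ≡ 1.
  x = λ² - 1 - 1 = 1 - 2 ≡ 22; y = λ·(1 - 22) - 14 ≡ 11. → (22, 11)
double: tangent at (22, 11): λ = (3·22² + 2)/(2·11) ≡ 5/22. 22⁻¹ ≡ 22 (mod 23), so λ ≡ 5·22 ≡ 18.
  x = λ² - 22 - 22 = 324 - 44 ≡ 4; y = λ·(22 - 4) - 11 ≡ 14. → (4, 14)
add Q: (4, 14) + (19, 12). λ = (12 - 14)/(19 - 4) ≡ 21/15 mod 23. 15⁻¹ ≡ 20 (mod 23), so λ ≡ 6.
  x = λ² - 4 - 19 = 36 - 23 ≡ 13; y = λ·(4 - 13) - 14 ≡ 1. → (13, 1)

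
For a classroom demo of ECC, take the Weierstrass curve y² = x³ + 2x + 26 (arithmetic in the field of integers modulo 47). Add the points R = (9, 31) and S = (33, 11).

(9, 31) + (33, 11). λ = (11 - 31)/(33 - 9) ≡ 27/24 mod 47. 24⁻¹ ≡ 2 (mod 47), so λ ≡ 7.
  x = λ² - 9 - 33 = 49 - 42 ≡ 7; y = λ·(9 - 7) - 31 ≡ 30. → (7, 30)

(7, 30)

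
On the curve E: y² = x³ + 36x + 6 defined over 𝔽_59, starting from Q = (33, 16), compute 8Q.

Repeated addition: build up to 8Q.
2Q: tangent at (33, 16): λ = (3·33² + 36)/(2·16) ≡ 58/32. 32⁻¹ ≡ 24 (mod 59), so λ ≡ 58·24 ≡ 35.
  x = λ² - 33 - 33 = 1225 - 66 ≡ 38; y = λ·(33 - 38) - 16 ≡ 45. → (38, 45)
3Q: (38, 45) + (33, 16). λ = (16 - 45)/(33 - 38) ≡ 30/54 mod 59. 54⁻¹ ≡ 47 (mod 59), so λ ≡ 53.
  x = λ² - 38 - 33 = 2809 - 71 ≡ 24; y = λ·(38 - 24) - 45 ≡ 48. → (24, 48)
4Q: (24, 48) + (33, 16). λ = (16 - 48)/(33 - 24) ≡ 27/9 mod 59. 9⁻¹ ≡ 46 (mod 59), so λ ≡ 3.
  x = λ² - 24 - 33 = 9 - 57 ≡ 11; y = λ·(24 - 11) - 48 ≡ 50. → (11, 50)
5Q: (11, 50) + (33, 16). λ = (16 - 50)/(33 - 11) ≡ 25/22 mod 59. 22⁻¹ ≡ 51 (mod 59), so λ ≡ 36.
  x = λ² - 11 - 33 = 1296 - 44 ≡ 13; y = λ·(11 - 13) - 50 ≡ 55. → (13, 55)
6Q: (13, 55) + (33, 16). λ = (16 - 55)/(33 - 13) ≡ 20/20 mod 59. 20⁻¹ ≡ 3 (mod 59), so λ ≡ 1.
  x = λ² - 13 - 33 = 1 - 46 ≡ 14; y = λ·(13 - 14) - 55 ≡ 3. → (14, 3)
7Q: (14, 3) + (33, 16). λ = (16 - 3)/(33 - 14) ≡ 13/19 mod 59. 19⁻¹ ≡ 28 (mod 59), so λ ≡ 10.
  x = λ² - 14 - 33 = 100 - 47 ≡ 53; y = λ·(14 - 53) - 3 ≡ 20. → (53, 20)
8Q: (53, 20) + (33, 16). λ = (16 - 20)/(33 - 53) ≡ 55/39 mod 59. 39⁻¹ ≡ 56 (mod 59), so λ ≡ 12.
  x = λ² - 53 - 33 = 144 - 86 ≡ 58; y = λ·(53 - 58) - 20 ≡ 38. → (58, 38)

(58, 38)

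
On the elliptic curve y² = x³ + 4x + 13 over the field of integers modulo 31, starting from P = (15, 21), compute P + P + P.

(28, 6)

Repeated addition: build up to 3P.
2P: tangent at (15, 21): λ = (3·15² + 4)/(2·21) ≡ 28/11. 11⁻¹ ≡ 17 (mod 31), so λ ≡ 28·17 ≡ 11.
  x = λ² - 15 - 15 = 121 - 30 ≡ 29; y = λ·(15 - 29) - 21 ≡ 11. → (29, 11)
3P: (29, 11) + (15, 21). λ = (21 - 11)/(15 - 29) ≡ 10/17 mod 31. 17⁻¹ ≡ 11 (mod 31), so λ ≡ 17.
  x = λ² - 29 - 15 = 289 - 44 ≡ 28; y = λ·(29 - 28) - 11 ≡ 6. → (28, 6)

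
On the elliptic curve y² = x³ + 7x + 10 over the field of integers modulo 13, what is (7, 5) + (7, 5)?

tangent at (7, 5): λ = (3·7² + 7)/(2·5) ≡ 11/10. 10⁻¹ ≡ 4 (mod 13) since 10·4 = 40 ≡ 1, so λ ≡ 11·4 ≡ 5.
  x = λ² - 7 - 7 = 25 - 14 ≡ 11; y = λ·(7 - 11) - 5 ≡ 1. → (11, 1)

(11, 1)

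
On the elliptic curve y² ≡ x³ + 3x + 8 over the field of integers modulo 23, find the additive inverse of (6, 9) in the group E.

-(6, 9) = (6, -9 mod 23) = (6, 14).

(6, 14)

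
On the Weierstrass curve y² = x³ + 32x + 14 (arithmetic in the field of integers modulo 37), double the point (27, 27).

tangent at (27, 27): λ = (3·27² + 32)/(2·27) ≡ 36/17. 17⁻¹ ≡ 24 (mod 37) since 17·24 = 408 ≡ 1, so λ ≡ 36·24 ≡ 13.
  x = λ² - 27 - 27 = 169 - 54 ≡ 4; y = λ·(27 - 4) - 27 ≡ 13. → (4, 13)

(4, 13)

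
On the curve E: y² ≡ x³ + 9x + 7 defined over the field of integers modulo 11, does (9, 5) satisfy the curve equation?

yes

y² = 5² ≡ 3; x³ + 9x + 7 = 817 ≡ 3 (mod 11). 3 = 3.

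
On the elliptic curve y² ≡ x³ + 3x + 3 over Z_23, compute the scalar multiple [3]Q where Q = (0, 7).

(14, 12)

Repeated addition: build up to 3Q.
2Q: tangent at (0, 7): λ = (3·0² + 3)/(2·7) ≡ 3/14. 14⁻¹ ≡ 5 (mod 23), so λ ≡ 3·5 ≡ 15.
  x = λ² - 0 - 0 = 225 - 0 ≡ 18; y = λ·(0 - 18) - 7 ≡ 22. → (18, 22)
3Q: (18, 22) + (0, 7). λ = (7 - 22)/(0 - 18) ≡ 8/5 mod 23. 5⁻¹ ≡ 14 (mod 23) since 5·14 = 70 ≡ 1, so λ ≡ 20.
  x = λ² - 18 - 0 = 400 - 18 ≡ 14; y = λ·(18 - 14) - 22 ≡ 12. → (14, 12)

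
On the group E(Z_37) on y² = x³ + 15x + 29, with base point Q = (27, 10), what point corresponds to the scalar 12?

(30, 32)

Repeated addition: build up to 12Q.
2Q: tangent at (27, 10): λ = (3·27² + 15)/(2·10) ≡ 19/20. 20⁻¹ ≡ 13 (mod 37) since 20·13 = 260 ≡ 1, so λ ≡ 19·13 ≡ 25.
  x = λ² - 27 - 27 = 625 - 54 ≡ 16; y = λ·(27 - 16) - 10 ≡ 6. → (16, 6)
3Q: (16, 6) + (27, 10). λ = (10 - 6)/(27 - 16) ≡ 4/11 mod 37. 11⁻¹ ≡ 27 (mod 37) since 11·27 = 297 ≡ 1, so λ ≡ 34.
  x = λ² - 16 - 27 = 1156 - 43 ≡ 3; y = λ·(16 - 3) - 6 ≡ 29. → (3, 29)
4Q: (3, 29) + (27, 10). λ = (10 - 29)/(27 - 3) ≡ 18/24 mod 37. 24⁻¹ ≡ 17 (mod 37) since 24·17 = 408 ≡ 1, so λ ≡ 10.
  x = λ² - 3 - 27 = 100 - 30 ≡ 33; y = λ·(3 - 33) - 29 ≡ 4. → (33, 4)
5Q: (33, 4) + (27, 10). λ = (10 - 4)/(27 - 33) ≡ 6/31 mod 37. 31⁻¹ ≡ 6 (mod 37), so λ ≡ 36.
  x = λ² - 33 - 27 = 1296 - 60 ≡ 15; y = λ·(33 - 15) - 4 ≡ 15. → (15, 15)
6Q: (15, 15) + (27, 10). λ = (10 - 15)/(27 - 15) ≡ 32/12 mod 37. 12⁻¹ ≡ 34 (mod 37), so λ ≡ 15.
  x = λ² - 15 - 27 = 225 - 42 ≡ 35; y = λ·(15 - 35) - 15 ≡ 18. → (35, 18)
7Q: (35, 18) + (27, 10). λ = (10 - 18)/(27 - 35) ≡ 29/29 mod 37. 29⁻¹ ≡ 23 (mod 37), so λ ≡ 1.
  x = λ² - 35 - 27 = 1 - 62 ≡ 13; y = λ·(35 - 13) - 18 ≡ 4. → (13, 4)
8Q: (13, 4) + (27, 10). λ = (10 - 4)/(27 - 13) ≡ 6/14 mod 37. 14⁻¹ ≡ 8 (mod 37), so λ ≡ 11.
  x = λ² - 13 - 27 = 121 - 40 ≡ 7; y = λ·(13 - 7) - 4 ≡ 25. → (7, 25)
9Q: (7, 25) + (27, 10). λ = (10 - 25)/(27 - 7) ≡ 22/20 mod 37. 20⁻¹ ≡ 13 (mod 37) since 20·13 = 260 ≡ 1, so λ ≡ 27.
  x = λ² - 7 - 27 = 729 - 34 ≡ 29; y = λ·(7 - 29) - 25 ≡ 10. → (29, 10)
10Q: (29, 10) + (27, 10). λ = (10 - 10)/(27 - 29) ≡ 0/35 mod 37. 35⁻¹ ≡ 18 (mod 37) since 35·18 = 630 ≡ 1, so λ ≡ 0.
  x = λ² - 29 - 27 = 0 - 56 ≡ 18; y = λ·(29 - 18) - 10 ≡ 27. → (18, 27)
11Q: (18, 27) + (27, 10). λ = (10 - 27)/(27 - 18) ≡ 20/9 mod 37. 9⁻¹ ≡ 33 (mod 37), so λ ≡ 31.
  x = λ² - 18 - 27 = 961 - 45 ≡ 28; y = λ·(18 - 28) - 27 ≡ 33. → (28, 33)
12Q: (28, 33) + (27, 10). λ = (10 - 33)/(27 - 28) ≡ 14/36 mod 37. 36⁻¹ ≡ 36 (mod 37) since 36·36 = 1296 ≡ 1, so λ ≡ 23.
  x = λ² - 28 - 27 = 529 - 55 ≡ 30; y = λ·(28 - 30) - 33 ≡ 32. → (30, 32)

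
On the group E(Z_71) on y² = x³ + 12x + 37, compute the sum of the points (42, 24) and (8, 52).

(46, 67)

(42, 24) + (8, 52). λ = (52 - 24)/(8 - 42) ≡ 28/37 mod 71. 37⁻¹ ≡ 48 (mod 71) since 37·48 = 1776 ≡ 1, so λ ≡ 66.
  x = λ² - 42 - 8 = 4356 - 50 ≡ 46; y = λ·(42 - 46) - 24 ≡ 67. → (46, 67)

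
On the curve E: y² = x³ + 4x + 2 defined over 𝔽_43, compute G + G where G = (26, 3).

(29, 13)

tangent at (26, 3): λ = (3·26² + 4)/(2·3) ≡ 11/6. 6⁻¹ ≡ 36 (mod 43) since 6·36 = 216 ≡ 1, so λ ≡ 11·36 ≡ 9.
  x = λ² - 26 - 26 = 81 - 52 ≡ 29; y = λ·(26 - 29) - 3 ≡ 13. → (29, 13)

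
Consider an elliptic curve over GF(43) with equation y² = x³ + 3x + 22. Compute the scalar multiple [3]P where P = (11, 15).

(33, 29)

Repeated addition: build up to 3P.
2P: tangent at (11, 15): λ = (3·11² + 3)/(2·15) ≡ 22/30. 30⁻¹ ≡ 33 (mod 43) since 30·33 = 990 ≡ 1, so λ ≡ 22·33 ≡ 38.
  x = λ² - 11 - 11 = 1444 - 22 ≡ 3; y = λ·(11 - 3) - 15 ≡ 31. → (3, 31)
3P: (3, 31) + (11, 15). λ = (15 - 31)/(11 - 3) ≡ 27/8 mod 43. 8⁻¹ ≡ 27 (mod 43), so λ ≡ 41.
  x = λ² - 3 - 11 = 1681 - 14 ≡ 33; y = λ·(3 - 33) - 31 ≡ 29. → (33, 29)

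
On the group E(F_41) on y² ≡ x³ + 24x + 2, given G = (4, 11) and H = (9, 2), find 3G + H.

First 3G:
Repeated addition: build up to 3G.
2G: tangent at (4, 11): λ = (3·4² + 24)/(2·11) ≡ 31/22. 22⁻¹ ≡ 28 (mod 41), so λ ≡ 31·28 ≡ 7.
  x = λ² - 4 - 4 = 49 - 8 ≡ 0; y = λ·(4 - 0) - 11 ≡ 17. → (0, 17)
3G: (0, 17) + (4, 11). λ = (11 - 17)/(4 - 0) ≡ 35/4 mod 41. 4⁻¹ ≡ 31 (mod 41), so λ ≡ 19.
  x = λ² - 0 - 4 = 361 - 4 ≡ 29; y = λ·(0 - 29) - 17 ≡ 6. → (29, 6)
3G = (29, 6).
Finally 3G + H:
(29, 6) + (9, 2). λ = (2 - 6)/(9 - 29) ≡ 37/21 mod 41. 21⁻¹ ≡ 2 (mod 41) since 21·2 = 42 ≡ 1, so λ ≡ 33.
  x = λ² - 29 - 9 = 1089 - 38 ≡ 26; y = λ·(29 - 26) - 6 ≡ 11. → (26, 11)

(26, 11)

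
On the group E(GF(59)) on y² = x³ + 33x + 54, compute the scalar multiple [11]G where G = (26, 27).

Repeated addition: build up to 11G.
2G: tangent at (26, 27): λ = (3·26² + 33)/(2·27) ≡ 55/54. 54⁻¹ ≡ 47 (mod 59), so λ ≡ 55·47 ≡ 48.
  x = λ² - 26 - 26 = 2304 - 52 ≡ 10; y = λ·(26 - 10) - 27 ≡ 33. → (10, 33)
3G: (10, 33) + (26, 27). λ = (27 - 33)/(26 - 10) ≡ 53/16 mod 59. 16⁻¹ ≡ 48 (mod 59) since 16·48 = 768 ≡ 1, so λ ≡ 7.
  x = λ² - 10 - 26 = 49 - 36 ≡ 13; y = λ·(10 - 13) - 33 ≡ 5. → (13, 5)
4G: (13, 5) + (26, 27). λ = (27 - 5)/(26 - 13) ≡ 22/13 mod 59. 13⁻¹ ≡ 50 (mod 59) since 13·50 = 650 ≡ 1, so λ ≡ 38.
  x = λ² - 13 - 26 = 1444 - 39 ≡ 48; y = λ·(13 - 48) - 5 ≡ 22. → (48, 22)
5G: (48, 22) + (26, 27). λ = (27 - 22)/(26 - 48) ≡ 5/37 mod 59. 37⁻¹ ≡ 8 (mod 59) since 37·8 = 296 ≡ 1, so λ ≡ 40.
  x = λ² - 48 - 26 = 1600 - 74 ≡ 51; y = λ·(48 - 51) - 22 ≡ 35. → (51, 35)
6G: (51, 35) + (26, 27). λ = (27 - 35)/(26 - 51) ≡ 51/34 mod 59. 34⁻¹ ≡ 33 (mod 59), so λ ≡ 31.
  x = λ² - 51 - 26 = 961 - 77 ≡ 58; y = λ·(51 - 58) - 35 ≡ 43. → (58, 43)
7G: (58, 43) + (26, 27). λ = (27 - 43)/(26 - 58) ≡ 43/27 mod 59. 27⁻¹ ≡ 35 (mod 59) since 27·35 = 945 ≡ 1, so λ ≡ 30.
  x = λ² - 58 - 26 = 900 - 84 ≡ 49; y = λ·(58 - 49) - 43 ≡ 50. → (49, 50)
8G: (49, 50) + (26, 27). λ = (27 - 50)/(26 - 49) ≡ 36/36 mod 59. 36⁻¹ ≡ 41 (mod 59), so λ ≡ 1.
  x = λ² - 49 - 26 = 1 - 75 ≡ 44; y = λ·(49 - 44) - 50 ≡ 14. → (44, 14)
9G: (44, 14) + (26, 27). λ = (27 - 14)/(26 - 44) ≡ 13/41 mod 59. 41⁻¹ ≡ 36 (mod 59), so λ ≡ 55.
  x = λ² - 44 - 26 = 3025 - 70 ≡ 5; y = λ·(44 - 5) - 14 ≡ 7. → (5, 7)
10G: (5, 7) + (26, 27). λ = (27 - 7)/(26 - 5) ≡ 20/21 mod 59. 21⁻¹ ≡ 45 (mod 59) since 21·45 = 945 ≡ 1, so λ ≡ 15.
  x = λ² - 5 - 26 = 225 - 31 ≡ 17; y = λ·(5 - 17) - 7 ≡ 49. → (17, 49)
11G: (17, 49) + (26, 27). λ = (27 - 49)/(26 - 17) ≡ 37/9 mod 59. 9⁻¹ ≡ 46 (mod 59) since 9·46 = 414 ≡ 1, so λ ≡ 50.
  x = λ² - 17 - 26 = 2500 - 43 ≡ 38; y = λ·(17 - 38) - 49 ≡ 22. → (38, 22)

(38, 22)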